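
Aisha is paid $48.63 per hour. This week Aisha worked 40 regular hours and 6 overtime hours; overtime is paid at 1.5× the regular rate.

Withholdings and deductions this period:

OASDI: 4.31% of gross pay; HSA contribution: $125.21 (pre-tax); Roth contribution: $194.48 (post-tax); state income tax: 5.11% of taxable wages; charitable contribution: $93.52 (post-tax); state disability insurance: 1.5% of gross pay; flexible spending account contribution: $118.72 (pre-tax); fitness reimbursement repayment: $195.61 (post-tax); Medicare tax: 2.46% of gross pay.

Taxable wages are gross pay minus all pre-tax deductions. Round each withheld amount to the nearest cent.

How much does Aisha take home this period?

Regular pay: 40 × $48.63 = $1945.20
Overtime pay: 6 × $48.63 × 1.5 = $437.67
Gross pay = $1945.20 + $437.67 = $2382.87
HSA contribution: $125.21
Flexible spending account contribution: $118.72
Pre-tax total = $125.21 + $118.72 = $243.93
Taxable wages = $2382.87 − $243.93 = $2138.94
State income tax: $2138.94 × 0.0511 = $109.30
OASDI: $2382.87 × 0.0431 = $102.70
Medicare tax: $2382.87 × 0.0246 = $58.62
State disability insurance: $2382.87 × 0.015 = $35.74
Fitness reimbursement repayment: $195.61
Charitable contribution: $93.52
Roth contribution: $194.48
Total deductions = $125.21 + $118.72 + $109.30 + $102.70 + $58.62 + $35.74 + $195.61 + $93.52 + $194.48 = $1033.90
Net pay = $2382.87 − $1033.90 = $1348.97

$1348.97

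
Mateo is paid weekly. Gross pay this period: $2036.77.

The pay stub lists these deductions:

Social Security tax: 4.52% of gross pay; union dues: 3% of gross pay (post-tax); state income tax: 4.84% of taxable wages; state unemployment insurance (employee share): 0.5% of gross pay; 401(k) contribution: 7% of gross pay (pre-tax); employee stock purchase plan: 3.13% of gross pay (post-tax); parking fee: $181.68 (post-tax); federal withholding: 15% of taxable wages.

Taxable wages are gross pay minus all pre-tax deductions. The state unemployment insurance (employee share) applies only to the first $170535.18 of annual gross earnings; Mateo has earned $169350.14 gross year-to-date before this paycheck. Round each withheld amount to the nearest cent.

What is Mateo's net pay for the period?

$1113.87

401(k) contribution: $2036.77 × 0.07 = $142.57
Taxable wages = $2036.77 − $142.57 = $1894.20
State income tax: $1894.20 × 0.0484 = $91.68
Federal withholding: $1894.20 × 0.15 = $284.13
State unemployment insurance (employee share): only $170535.18 − $169350.14 = $1185.04 of this check is subject → $1185.04 × 0.005 = $5.93
Social Security tax: $2036.77 × 0.0452 = $92.06
Employee stock purchase plan: $2036.77 × 0.0313 = $63.75
Union dues: $2036.77 × 0.03 = $61.10
Parking fee: $181.68
Total deductions = $142.57 + $91.68 + $284.13 + $5.93 + $92.06 + $63.75 + $61.10 + $181.68 = $922.90
Net pay = $2036.77 − $922.90 = $1113.87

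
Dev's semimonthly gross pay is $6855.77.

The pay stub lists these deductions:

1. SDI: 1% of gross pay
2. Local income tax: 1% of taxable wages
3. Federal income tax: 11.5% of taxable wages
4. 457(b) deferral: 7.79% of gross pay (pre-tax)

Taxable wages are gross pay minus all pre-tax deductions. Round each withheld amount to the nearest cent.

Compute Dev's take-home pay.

$5462.93

457(b) deferral: $6855.77 × 0.0779 = $534.06
Taxable wages = $6855.77 − $534.06 = $6321.71
Local income tax: $6321.71 × 0.01 = $63.22
Federal income tax: $6321.71 × 0.115 = $727.00
SDI: $6855.77 × 0.01 = $68.56
Total deductions = $534.06 + $63.22 + $727.00 + $68.56 = $1392.84
Net pay = $6855.77 − $1392.84 = $5462.93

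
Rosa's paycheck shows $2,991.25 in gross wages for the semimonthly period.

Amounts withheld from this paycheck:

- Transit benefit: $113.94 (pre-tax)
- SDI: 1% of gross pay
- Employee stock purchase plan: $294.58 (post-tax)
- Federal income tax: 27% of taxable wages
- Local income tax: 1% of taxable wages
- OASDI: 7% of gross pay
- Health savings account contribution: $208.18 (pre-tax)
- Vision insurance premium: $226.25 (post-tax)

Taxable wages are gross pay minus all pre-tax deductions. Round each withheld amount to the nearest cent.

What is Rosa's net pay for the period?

Health savings account contribution: $208.18
Transit benefit: $113.94
Pre-tax total = $208.18 + $113.94 = $322.12
Taxable wages = $2,991.25 − $322.12 = $2,669.13
Federal income tax: $2,669.13 × 0.27 = $720.67
Local income tax: $2,669.13 × 0.01 = $26.69
OASDI: $2,991.25 × 0.07 = $209.39
SDI: $2,991.25 × 0.01 = $29.91
Employee stock purchase plan: $294.58
Vision insurance premium: $226.25
Total deductions = $208.18 + $113.94 + $720.67 + $26.69 + $209.39 + $29.91 + $294.58 + $226.25 = $1,829.61
Net pay = $2,991.25 − $1,829.61 = $1,161.64

$1,161.64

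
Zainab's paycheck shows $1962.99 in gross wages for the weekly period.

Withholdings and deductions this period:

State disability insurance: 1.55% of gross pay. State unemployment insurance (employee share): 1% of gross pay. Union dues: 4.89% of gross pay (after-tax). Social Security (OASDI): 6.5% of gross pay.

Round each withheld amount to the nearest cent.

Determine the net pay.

$1689.35

State unemployment insurance (employee share): $1962.99 × 0.01 = $19.63
State disability insurance: $1962.99 × 0.0155 = $30.43
Social Security (OASDI): $1962.99 × 0.065 = $127.59
Union dues: $1962.99 × 0.0489 = $95.99
Total deductions = $19.63 + $30.43 + $127.59 + $95.99 = $273.64
Net pay = $1962.99 − $273.64 = $1689.35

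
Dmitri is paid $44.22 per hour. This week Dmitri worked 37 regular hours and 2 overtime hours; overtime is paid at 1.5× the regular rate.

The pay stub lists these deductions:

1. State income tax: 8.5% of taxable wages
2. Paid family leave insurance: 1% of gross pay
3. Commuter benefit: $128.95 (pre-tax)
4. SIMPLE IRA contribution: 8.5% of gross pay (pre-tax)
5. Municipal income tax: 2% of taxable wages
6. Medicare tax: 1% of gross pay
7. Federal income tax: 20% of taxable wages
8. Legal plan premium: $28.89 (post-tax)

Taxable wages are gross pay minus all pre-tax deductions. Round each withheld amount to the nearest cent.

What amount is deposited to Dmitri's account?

$970.93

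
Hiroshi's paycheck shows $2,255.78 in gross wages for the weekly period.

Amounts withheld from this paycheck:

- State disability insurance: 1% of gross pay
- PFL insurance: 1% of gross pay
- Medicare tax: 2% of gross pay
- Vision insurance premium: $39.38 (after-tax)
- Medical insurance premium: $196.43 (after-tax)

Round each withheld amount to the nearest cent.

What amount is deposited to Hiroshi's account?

$1,929.73

State disability insurance: $2,255.78 × 0.01 = $22.56
Medicare tax: $2,255.78 × 0.02 = $45.12
PFL insurance: $2,255.78 × 0.01 = $22.56
Vision insurance premium: $39.38
Medical insurance premium: $196.43
Total deductions = $22.56 + $45.12 + $22.56 + $39.38 + $196.43 = $326.05
Net pay = $2,255.78 − $326.05 = $1,929.73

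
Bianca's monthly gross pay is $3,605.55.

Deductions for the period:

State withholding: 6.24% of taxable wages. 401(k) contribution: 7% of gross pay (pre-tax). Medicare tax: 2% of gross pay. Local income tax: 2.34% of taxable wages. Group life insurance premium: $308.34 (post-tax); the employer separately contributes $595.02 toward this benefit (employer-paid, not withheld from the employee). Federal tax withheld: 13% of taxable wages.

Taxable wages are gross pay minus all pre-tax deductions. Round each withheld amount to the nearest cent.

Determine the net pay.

$2,249.10

401(k) contribution: $3,605.55 × 0.07 = $252.39
Taxable wages = $3,605.55 − $252.39 = $3,353.16
Federal tax withheld: $3,353.16 × 0.13 = $435.91
Local income tax: $3,353.16 × 0.0234 = $78.46
State withholding: $3,353.16 × 0.0624 = $209.24
Medicare tax: $3,605.55 × 0.02 = $72.11
Group life insurance premium: $308.34
(Employer's $595.02 toward group life insurance premium is not withheld from the employee.)
Total deductions = $252.39 + $435.91 + $78.46 + $209.24 + $72.11 + $308.34 = $1,356.45
Net pay = $3,605.55 − $1,356.45 = $2,249.10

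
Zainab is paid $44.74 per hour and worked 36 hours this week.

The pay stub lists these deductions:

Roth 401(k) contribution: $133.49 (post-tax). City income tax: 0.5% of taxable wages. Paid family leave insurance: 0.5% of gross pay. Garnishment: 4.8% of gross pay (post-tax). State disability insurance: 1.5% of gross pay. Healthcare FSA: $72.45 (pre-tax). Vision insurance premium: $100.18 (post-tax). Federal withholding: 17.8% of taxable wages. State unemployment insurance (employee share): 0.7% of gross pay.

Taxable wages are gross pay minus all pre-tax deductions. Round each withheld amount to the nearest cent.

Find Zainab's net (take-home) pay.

$902.24

Gross pay: 36 × $44.74 = $1,610.64
Healthcare FSA: $72.45
Taxable wages = $1,610.64 − $72.45 = $1,538.19
City income tax: $1,538.19 × 0.005 = $7.69
Federal withholding: $1,538.19 × 0.178 = $273.80
State disability insurance: $1,610.64 × 0.015 = $24.16
Paid family leave insurance: $1,610.64 × 0.005 = $8.05
State unemployment insurance (employee share): $1,610.64 × 0.007 = $11.27
Roth 401(k) contribution: $133.49
Garnishment: $1,610.64 × 0.048 = $77.31
Vision insurance premium: $100.18
Total deductions = $72.45 + $7.69 + $273.80 + $24.16 + $8.05 + $11.27 + $133.49 + $77.31 + $100.18 = $708.40
Net pay = $1,610.64 − $708.40 = $902.24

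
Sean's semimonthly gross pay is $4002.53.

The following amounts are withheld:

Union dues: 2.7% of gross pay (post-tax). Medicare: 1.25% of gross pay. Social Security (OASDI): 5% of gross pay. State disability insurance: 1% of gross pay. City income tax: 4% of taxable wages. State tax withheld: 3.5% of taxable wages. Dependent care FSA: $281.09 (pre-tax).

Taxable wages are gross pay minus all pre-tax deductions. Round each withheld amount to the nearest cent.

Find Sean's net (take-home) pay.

$3044.07

Dependent care FSA: $281.09
Taxable wages = $4002.53 − $281.09 = $3721.44
City income tax: $3721.44 × 0.04 = $148.86
State tax withheld: $3721.44 × 0.035 = $130.25
Social Security (OASDI): $4002.53 × 0.05 = $200.13
Medicare: $4002.53 × 0.0125 = $50.03
State disability insurance: $4002.53 × 0.01 = $40.03
Union dues: $4002.53 × 0.027 = $108.07
Total deductions = $281.09 + $148.86 + $130.25 + $200.13 + $50.03 + $40.03 + $108.07 = $958.46
Net pay = $4002.53 − $958.46 = $3044.07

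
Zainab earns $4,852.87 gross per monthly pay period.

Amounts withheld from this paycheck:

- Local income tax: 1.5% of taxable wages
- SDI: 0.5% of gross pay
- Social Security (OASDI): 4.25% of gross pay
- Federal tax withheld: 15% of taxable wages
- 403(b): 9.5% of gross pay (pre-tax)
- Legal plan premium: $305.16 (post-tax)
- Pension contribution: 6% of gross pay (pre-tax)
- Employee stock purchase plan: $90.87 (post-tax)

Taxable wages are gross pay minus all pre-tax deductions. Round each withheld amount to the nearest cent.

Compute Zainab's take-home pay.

403(b): $4,852.87 × 0.095 = $461.02
Pension contribution: $4,852.87 × 0.06 = $291.17
Pre-tax total = $461.02 + $291.17 = $752.19
Taxable wages = $4,852.87 − $752.19 = $4,100.68
Local income tax: $4,100.68 × 0.015 = $61.51
Federal tax withheld: $4,100.68 × 0.15 = $615.10
SDI: $4,852.87 × 0.005 = $24.26
Social Security (OASDI): $4,852.87 × 0.0425 = $206.25
Legal plan premium: $305.16
Employee stock purchase plan: $90.87
Total deductions = $461.02 + $291.17 + $61.51 + $615.10 + $24.26 + $206.25 + $305.16 + $90.87 = $2,055.34
Net pay = $4,852.87 − $2,055.34 = $2,797.53

$2,797.53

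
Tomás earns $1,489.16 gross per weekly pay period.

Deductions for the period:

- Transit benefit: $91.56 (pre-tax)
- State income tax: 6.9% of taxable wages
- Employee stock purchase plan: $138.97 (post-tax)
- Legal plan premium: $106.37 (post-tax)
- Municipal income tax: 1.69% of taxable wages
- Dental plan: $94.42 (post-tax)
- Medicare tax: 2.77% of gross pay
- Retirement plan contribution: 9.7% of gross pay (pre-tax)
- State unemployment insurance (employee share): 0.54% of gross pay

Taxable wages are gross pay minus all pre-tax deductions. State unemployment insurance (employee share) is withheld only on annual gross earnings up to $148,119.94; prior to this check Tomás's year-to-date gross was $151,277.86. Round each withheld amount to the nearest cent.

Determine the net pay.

$764.49

Retirement plan contribution: $1,489.16 × 0.097 = $144.45
Transit benefit: $91.56
Pre-tax total = $144.45 + $91.56 = $236.01
Taxable wages = $1,489.16 − $236.01 = $1,253.15
Municipal income tax: $1,253.15 × 0.0169 = $21.18
State income tax: $1,253.15 × 0.069 = $86.47
State unemployment insurance (employee share): annual cap $148,119.94 already reached (YTD $151,277.86), so $0.00
Medicare tax: $1,489.16 × 0.0277 = $41.25
Employee stock purchase plan: $138.97
Dental plan: $94.42
Legal plan premium: $106.37
Total deductions = $144.45 + $91.56 + $21.18 + $86.47 + $0.00 + $41.25 + $138.97 + $94.42 + $106.37 = $724.67
Net pay = $1,489.16 − $724.67 = $764.49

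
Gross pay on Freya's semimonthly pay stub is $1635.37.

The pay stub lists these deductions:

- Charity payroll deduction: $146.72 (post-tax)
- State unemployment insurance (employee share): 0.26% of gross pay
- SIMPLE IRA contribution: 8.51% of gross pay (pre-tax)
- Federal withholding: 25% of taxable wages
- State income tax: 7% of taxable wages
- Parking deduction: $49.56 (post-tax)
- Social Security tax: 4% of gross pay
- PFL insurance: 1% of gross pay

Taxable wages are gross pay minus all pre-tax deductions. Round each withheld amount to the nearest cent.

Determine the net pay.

SIMPLE IRA contribution: $1635.37 × 0.0851 = $139.17
Taxable wages = $1635.37 − $139.17 = $1496.20
Federal withholding: $1496.20 × 0.25 = $374.05
State income tax: $1496.20 × 0.07 = $104.73
Social Security tax: $1635.37 × 0.04 = $65.41
State unemployment insurance (employee share): $1635.37 × 0.0026 = $4.25
PFL insurance: $1635.37 × 0.01 = $16.35
Charity payroll deduction: $146.72
Parking deduction: $49.56
Total deductions = $139.17 + $374.05 + $104.73 + $65.41 + $4.25 + $16.35 + $146.72 + $49.56 = $900.24
Net pay = $1635.37 − $900.24 = $735.13

$735.13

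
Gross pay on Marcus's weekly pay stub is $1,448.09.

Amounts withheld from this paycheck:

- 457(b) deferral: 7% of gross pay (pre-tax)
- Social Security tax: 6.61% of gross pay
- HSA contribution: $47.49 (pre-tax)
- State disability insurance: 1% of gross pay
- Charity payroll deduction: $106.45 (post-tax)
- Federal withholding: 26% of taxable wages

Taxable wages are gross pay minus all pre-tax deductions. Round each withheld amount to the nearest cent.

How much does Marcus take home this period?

$744.78

457(b) deferral: $1,448.09 × 0.07 = $101.37
HSA contribution: $47.49
Pre-tax total = $101.37 + $47.49 = $148.86
Taxable wages = $1,448.09 − $148.86 = $1,299.23
Federal withholding: $1,299.23 × 0.26 = $337.80
State disability insurance: $1,448.09 × 0.01 = $14.48
Social Security tax: $1,448.09 × 0.0661 = $95.72
Charity payroll deduction: $106.45
Total deductions = $101.37 + $47.49 + $337.80 + $14.48 + $95.72 + $106.45 = $703.31
Net pay = $1,448.09 − $703.31 = $744.78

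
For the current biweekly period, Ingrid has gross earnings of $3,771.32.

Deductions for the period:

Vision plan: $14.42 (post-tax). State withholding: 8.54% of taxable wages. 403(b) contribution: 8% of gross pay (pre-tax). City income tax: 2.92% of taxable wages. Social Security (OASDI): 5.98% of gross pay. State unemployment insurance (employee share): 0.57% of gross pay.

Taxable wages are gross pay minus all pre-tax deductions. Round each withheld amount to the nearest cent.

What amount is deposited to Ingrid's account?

403(b) contribution: $3,771.32 × 0.08 = $301.71
Taxable wages = $3,771.32 − $301.71 = $3,469.61
City income tax: $3,469.61 × 0.0292 = $101.31
State withholding: $3,469.61 × 0.0854 = $296.30
State unemployment insurance (employee share): $3,771.32 × 0.0057 = $21.50
Social Security (OASDI): $3,771.32 × 0.0598 = $225.52
Vision plan: $14.42
Total deductions = $301.71 + $101.31 + $296.30 + $21.50 + $225.52 + $14.42 = $960.76
Net pay = $3,771.32 − $960.76 = $2,810.56

$2,810.56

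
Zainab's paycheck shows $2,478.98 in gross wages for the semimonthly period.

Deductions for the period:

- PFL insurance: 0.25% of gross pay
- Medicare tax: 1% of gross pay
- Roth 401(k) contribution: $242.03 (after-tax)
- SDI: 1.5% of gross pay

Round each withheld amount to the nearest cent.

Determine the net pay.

$2,168.78

PFL insurance: $2,478.98 × 0.0025 = $6.20
SDI: $2,478.98 × 0.015 = $37.18
Medicare tax: $2,478.98 × 0.01 = $24.79
Roth 401(k) contribution: $242.03
Total deductions = $6.20 + $37.18 + $24.79 + $242.03 = $310.20
Net pay = $2,478.98 − $310.20 = $2,168.78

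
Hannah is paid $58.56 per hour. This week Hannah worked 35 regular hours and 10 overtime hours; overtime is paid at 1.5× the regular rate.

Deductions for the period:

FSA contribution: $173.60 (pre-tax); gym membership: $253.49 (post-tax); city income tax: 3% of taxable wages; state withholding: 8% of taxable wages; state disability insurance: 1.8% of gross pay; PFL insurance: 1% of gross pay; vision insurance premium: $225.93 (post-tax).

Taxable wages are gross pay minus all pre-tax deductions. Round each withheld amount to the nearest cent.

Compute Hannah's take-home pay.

Regular pay: 35 × $58.56 = $2,049.60
Overtime pay: 10 × $58.56 × 1.5 = $878.40
Gross pay = $2,049.60 + $878.40 = $2,928.00
FSA contribution: $173.60
Taxable wages = $2,928.00 − $173.60 = $2,754.40
State withholding: $2,754.40 × 0.08 = $220.35
City income tax: $2,754.40 × 0.03 = $82.63
State disability insurance: $2,928.00 × 0.018 = $52.70
PFL insurance: $2,928.00 × 0.01 = $29.28
Vision insurance premium: $225.93
Gym membership: $253.49
Total deductions = $173.60 + $220.35 + $82.63 + $52.70 + $29.28 + $225.93 + $253.49 = $1,037.98
Net pay = $2,928.00 − $1,037.98 = $1,890.02

$1,890.02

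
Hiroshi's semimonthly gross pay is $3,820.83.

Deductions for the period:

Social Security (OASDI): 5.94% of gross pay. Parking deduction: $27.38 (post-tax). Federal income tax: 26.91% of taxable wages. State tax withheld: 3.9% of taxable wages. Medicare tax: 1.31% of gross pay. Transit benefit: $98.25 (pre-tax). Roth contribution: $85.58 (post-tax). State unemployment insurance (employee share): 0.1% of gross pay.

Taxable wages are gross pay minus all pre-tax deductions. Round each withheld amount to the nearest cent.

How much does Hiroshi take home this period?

Transit benefit: $98.25
Taxable wages = $3,820.83 − $98.25 = $3,722.58
Federal income tax: $3,722.58 × 0.2691 = $1,001.75
State tax withheld: $3,722.58 × 0.039 = $145.18
Medicare tax: $3,820.83 × 0.0131 = $50.05
State unemployment insurance (employee share): $3,820.83 × 0.001 = $3.82
Social Security (OASDI): $3,820.83 × 0.0594 = $226.96
Roth contribution: $85.58
Parking deduction: $27.38
Total deductions = $98.25 + $1,001.75 + $145.18 + $50.05 + $3.82 + $226.96 + $85.58 + $27.38 = $1,638.97
Net pay = $3,820.83 − $1,638.97 = $2,181.86

$2,181.86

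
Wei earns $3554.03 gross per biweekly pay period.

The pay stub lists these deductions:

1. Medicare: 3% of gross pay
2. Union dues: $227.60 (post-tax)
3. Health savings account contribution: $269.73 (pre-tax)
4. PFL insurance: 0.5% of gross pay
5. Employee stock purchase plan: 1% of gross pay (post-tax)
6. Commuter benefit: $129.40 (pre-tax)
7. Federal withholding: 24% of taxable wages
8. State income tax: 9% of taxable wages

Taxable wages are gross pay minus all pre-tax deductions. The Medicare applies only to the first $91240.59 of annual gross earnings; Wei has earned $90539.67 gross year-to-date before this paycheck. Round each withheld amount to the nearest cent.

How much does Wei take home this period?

Health savings account contribution: $269.73
Commuter benefit: $129.40
Pre-tax total = $269.73 + $129.40 = $399.13
Taxable wages = $3554.03 − $399.13 = $3154.90
State income tax: $3154.90 × 0.09 = $283.94
Federal withholding: $3154.90 × 0.24 = $757.18
Medicare: only $91240.59 − $90539.67 = $700.92 of this check is subject → $700.92 × 0.03 = $21.03
PFL insurance: $3554.03 × 0.005 = $17.77
Union dues: $227.60
Employee stock purchase plan: $3554.03 × 0.01 = $35.54
Total deductions = $269.73 + $129.40 + $283.94 + $757.18 + $21.03 + $17.77 + $227.60 + $35.54 = $1742.19
Net pay = $3554.03 − $1742.19 = $1811.84

$1811.84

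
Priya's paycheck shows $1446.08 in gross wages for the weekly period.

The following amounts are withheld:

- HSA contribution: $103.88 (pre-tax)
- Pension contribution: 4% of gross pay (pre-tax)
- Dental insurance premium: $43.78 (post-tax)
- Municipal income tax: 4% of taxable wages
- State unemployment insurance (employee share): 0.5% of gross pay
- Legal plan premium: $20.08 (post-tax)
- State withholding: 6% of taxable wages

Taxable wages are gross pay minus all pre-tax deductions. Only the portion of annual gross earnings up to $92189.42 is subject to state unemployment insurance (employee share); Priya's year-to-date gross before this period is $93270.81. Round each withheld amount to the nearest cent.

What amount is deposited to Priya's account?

HSA contribution: $103.88
Pension contribution: $1446.08 × 0.04 = $57.84
Pre-tax total = $103.88 + $57.84 = $161.72
Taxable wages = $1446.08 − $161.72 = $1284.36
Municipal income tax: $1284.36 × 0.04 = $51.37
State withholding: $1284.36 × 0.06 = $77.06
State unemployment insurance (employee share): annual cap $92189.42 already reached (YTD $93270.81), so $0.00
Dental insurance premium: $43.78
Legal plan premium: $20.08
Total deductions = $103.88 + $57.84 + $51.37 + $77.06 + $0.00 + $43.78 + $20.08 = $354.01
Net pay = $1446.08 − $354.01 = $1092.07

$1092.07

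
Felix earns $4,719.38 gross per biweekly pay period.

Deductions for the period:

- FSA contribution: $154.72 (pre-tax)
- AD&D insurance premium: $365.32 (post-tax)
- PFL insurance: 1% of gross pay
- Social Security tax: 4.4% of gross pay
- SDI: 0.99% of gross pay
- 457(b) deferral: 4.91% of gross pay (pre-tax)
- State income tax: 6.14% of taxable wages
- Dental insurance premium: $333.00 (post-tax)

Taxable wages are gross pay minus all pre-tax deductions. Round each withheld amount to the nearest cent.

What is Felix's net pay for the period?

$3,067.02

457(b) deferral: $4,719.38 × 0.0491 = $231.72
FSA contribution: $154.72
Pre-tax total = $231.72 + $154.72 = $386.44
Taxable wages = $4,719.38 − $386.44 = $4,332.94
State income tax: $4,332.94 × 0.0614 = $266.04
SDI: $4,719.38 × 0.0099 = $46.72
Social Security tax: $4,719.38 × 0.044 = $207.65
PFL insurance: $4,719.38 × 0.01 = $47.19
AD&D insurance premium: $365.32
Dental insurance premium: $333.00
Total deductions = $231.72 + $154.72 + $266.04 + $46.72 + $207.65 + $47.19 + $365.32 + $333.00 = $1,652.36
Net pay = $4,719.38 − $1,652.36 = $3,067.02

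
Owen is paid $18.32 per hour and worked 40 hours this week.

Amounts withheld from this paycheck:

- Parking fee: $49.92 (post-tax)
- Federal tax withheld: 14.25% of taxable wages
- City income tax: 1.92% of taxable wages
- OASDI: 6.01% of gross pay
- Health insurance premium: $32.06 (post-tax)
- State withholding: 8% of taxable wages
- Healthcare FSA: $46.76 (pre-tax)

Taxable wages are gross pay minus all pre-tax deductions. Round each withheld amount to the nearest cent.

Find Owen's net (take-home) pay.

Gross pay: 40 × $18.32 = $732.80
Healthcare FSA: $46.76
Taxable wages = $732.80 − $46.76 = $686.04
City income tax: $686.04 × 0.0192 = $13.17
State withholding: $686.04 × 0.08 = $54.88
Federal tax withheld: $686.04 × 0.1425 = $97.76
OASDI: $732.80 × 0.0601 = $44.04
Parking fee: $49.92
Health insurance premium: $32.06
Total deductions = $46.76 + $13.17 + $54.88 + $97.76 + $44.04 + $49.92 + $32.06 = $338.59
Net pay = $732.80 − $338.59 = $394.21

$394.21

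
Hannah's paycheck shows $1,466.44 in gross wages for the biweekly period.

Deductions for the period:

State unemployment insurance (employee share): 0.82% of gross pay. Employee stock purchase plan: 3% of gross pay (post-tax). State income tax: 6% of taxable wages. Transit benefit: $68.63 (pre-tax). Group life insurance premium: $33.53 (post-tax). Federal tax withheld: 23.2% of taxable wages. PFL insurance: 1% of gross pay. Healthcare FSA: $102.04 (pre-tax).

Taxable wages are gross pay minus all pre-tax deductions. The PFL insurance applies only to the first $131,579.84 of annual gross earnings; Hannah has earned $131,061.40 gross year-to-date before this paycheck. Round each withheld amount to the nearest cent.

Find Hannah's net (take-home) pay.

$822.68

Transit benefit: $68.63
Healthcare FSA: $102.04
Pre-tax total = $68.63 + $102.04 = $170.67
Taxable wages = $1,466.44 − $170.67 = $1,295.77
Federal tax withheld: $1,295.77 × 0.232 = $300.62
State income tax: $1,295.77 × 0.06 = $77.75
PFL insurance: only $131,579.84 − $131,061.40 = $518.44 of this check is subject → $518.44 × 0.01 = $5.18
State unemployment insurance (employee share): $1,466.44 × 0.0082 = $12.02
Employee stock purchase plan: $1,466.44 × 0.03 = $43.99
Group life insurance premium: $33.53
Total deductions = $68.63 + $102.04 + $300.62 + $77.75 + $5.18 + $12.02 + $43.99 + $33.53 = $643.76
Net pay = $1,466.44 − $643.76 = $822.68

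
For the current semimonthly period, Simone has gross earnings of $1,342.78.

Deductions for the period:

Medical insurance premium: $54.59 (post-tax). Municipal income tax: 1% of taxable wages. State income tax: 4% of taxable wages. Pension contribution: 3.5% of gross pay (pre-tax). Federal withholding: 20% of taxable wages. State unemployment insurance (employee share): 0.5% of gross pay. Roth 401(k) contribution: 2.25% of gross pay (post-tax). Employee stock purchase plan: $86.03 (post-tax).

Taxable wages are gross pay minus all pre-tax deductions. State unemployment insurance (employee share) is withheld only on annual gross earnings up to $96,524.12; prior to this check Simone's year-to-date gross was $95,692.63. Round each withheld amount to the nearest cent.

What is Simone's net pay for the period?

$796.84

Pension contribution: $1,342.78 × 0.035 = $47.00
Taxable wages = $1,342.78 − $47.00 = $1,295.78
Municipal income tax: $1,295.78 × 0.01 = $12.96
State income tax: $1,295.78 × 0.04 = $51.83
Federal withholding: $1,295.78 × 0.2 = $259.16
State unemployment insurance (employee share): only $96,524.12 − $95,692.63 = $831.49 of this check is subject → $831.49 × 0.005 = $4.16
Employee stock purchase plan: $86.03
Roth 401(k) contribution: $1,342.78 × 0.0225 = $30.21
Medical insurance premium: $54.59
Total deductions = $47.00 + $12.96 + $51.83 + $259.16 + $4.16 + $86.03 + $30.21 + $54.59 = $545.94
Net pay = $1,342.78 − $545.94 = $796.84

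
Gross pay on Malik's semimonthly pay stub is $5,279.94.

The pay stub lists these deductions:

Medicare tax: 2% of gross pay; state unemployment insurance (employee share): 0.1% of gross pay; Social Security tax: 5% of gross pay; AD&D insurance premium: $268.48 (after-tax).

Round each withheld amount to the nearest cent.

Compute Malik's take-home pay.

$4,636.58

Medicare tax: $5,279.94 × 0.02 = $105.60
Social Security tax: $5,279.94 × 0.05 = $264.00
State unemployment insurance (employee share): $5,279.94 × 0.001 = $5.28
AD&D insurance premium: $268.48
Total deductions = $105.60 + $264.00 + $5.28 + $268.48 = $643.36
Net pay = $5,279.94 − $643.36 = $4,636.58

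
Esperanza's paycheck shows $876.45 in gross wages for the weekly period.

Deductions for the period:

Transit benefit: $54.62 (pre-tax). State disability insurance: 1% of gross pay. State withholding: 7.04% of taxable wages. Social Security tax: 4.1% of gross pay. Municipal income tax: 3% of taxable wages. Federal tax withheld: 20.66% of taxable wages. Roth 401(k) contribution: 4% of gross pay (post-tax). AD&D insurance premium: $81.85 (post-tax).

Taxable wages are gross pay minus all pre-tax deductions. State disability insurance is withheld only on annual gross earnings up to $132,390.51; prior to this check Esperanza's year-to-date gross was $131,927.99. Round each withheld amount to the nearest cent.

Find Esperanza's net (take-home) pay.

$412.06

Transit benefit: $54.62
Taxable wages = $876.45 − $54.62 = $821.83
Municipal income tax: $821.83 × 0.03 = $24.65
Federal tax withheld: $821.83 × 0.2066 = $169.79
State withholding: $821.83 × 0.0704 = $57.86
Social Security tax: $876.45 × 0.041 = $35.93
State disability insurance: only $132,390.51 − $131,927.99 = $462.52 of this check is subject → $462.52 × 0.01 = $4.63
Roth 401(k) contribution: $876.45 × 0.04 = $35.06
AD&D insurance premium: $81.85
Total deductions = $54.62 + $24.65 + $169.79 + $57.86 + $35.93 + $4.63 + $35.06 + $81.85 = $464.39
Net pay = $876.45 − $464.39 = $412.06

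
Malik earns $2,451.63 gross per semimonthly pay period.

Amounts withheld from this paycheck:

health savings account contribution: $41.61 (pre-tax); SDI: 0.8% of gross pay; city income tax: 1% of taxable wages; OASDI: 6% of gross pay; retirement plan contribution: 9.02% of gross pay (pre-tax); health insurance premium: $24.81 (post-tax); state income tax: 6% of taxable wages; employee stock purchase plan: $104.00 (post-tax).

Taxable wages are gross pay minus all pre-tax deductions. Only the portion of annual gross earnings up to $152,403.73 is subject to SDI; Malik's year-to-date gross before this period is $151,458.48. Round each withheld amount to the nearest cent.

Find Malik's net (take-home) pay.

Health savings account contribution: $41.61
Retirement plan contribution: $2,451.63 × 0.0902 = $221.14
Pre-tax total = $41.61 + $221.14 = $262.75
Taxable wages = $2,451.63 − $262.75 = $2,188.88
City income tax: $2,188.88 × 0.01 = $21.89
State income tax: $2,188.88 × 0.06 = $131.33
OASDI: $2,451.63 × 0.06 = $147.10
SDI: only $152,403.73 − $151,458.48 = $945.25 of this check is subject → $945.25 × 0.008 = $7.56
Health insurance premium: $24.81
Employee stock purchase plan: $104.00
Total deductions = $41.61 + $221.14 + $21.89 + $131.33 + $147.10 + $7.56 + $24.81 + $104.00 = $699.44
Net pay = $2,451.63 − $699.44 = $1,752.19

$1,752.19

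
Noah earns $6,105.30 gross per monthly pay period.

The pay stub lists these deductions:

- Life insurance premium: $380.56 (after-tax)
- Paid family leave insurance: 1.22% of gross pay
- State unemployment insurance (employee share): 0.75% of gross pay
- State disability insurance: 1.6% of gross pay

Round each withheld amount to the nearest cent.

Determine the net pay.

$5,506.79

State disability insurance: $6,105.30 × 0.016 = $97.68
State unemployment insurance (employee share): $6,105.30 × 0.0075 = $45.79
Paid family leave insurance: $6,105.30 × 0.0122 = $74.48
Life insurance premium: $380.56
Total deductions = $97.68 + $45.79 + $74.48 + $380.56 = $598.51
Net pay = $6,105.30 − $598.51 = $5,506.79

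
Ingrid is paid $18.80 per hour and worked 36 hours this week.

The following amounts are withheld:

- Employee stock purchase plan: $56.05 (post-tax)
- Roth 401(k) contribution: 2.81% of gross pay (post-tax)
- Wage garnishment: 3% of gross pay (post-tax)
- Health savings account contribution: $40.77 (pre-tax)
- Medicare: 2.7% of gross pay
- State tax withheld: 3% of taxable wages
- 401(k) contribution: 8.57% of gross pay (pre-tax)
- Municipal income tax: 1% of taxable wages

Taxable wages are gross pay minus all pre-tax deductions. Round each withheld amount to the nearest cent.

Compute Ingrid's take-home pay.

Gross pay: 36 × $18.80 = $676.80
Health savings account contribution: $40.77
401(k) contribution: $676.80 × 0.0857 = $58.00
Pre-tax total = $40.77 + $58.00 = $98.77
Taxable wages = $676.80 − $98.77 = $578.03
Municipal income tax: $578.03 × 0.01 = $5.78
State tax withheld: $578.03 × 0.03 = $17.34
Medicare: $676.80 × 0.027 = $18.27
Wage garnishment: $676.80 × 0.03 = $20.30
Roth 401(k) contribution: $676.80 × 0.0281 = $19.02
Employee stock purchase plan: $56.05
Total deductions = $40.77 + $58.00 + $5.78 + $17.34 + $18.27 + $20.30 + $19.02 + $56.05 = $235.53
Net pay = $676.80 − $235.53 = $441.27

$441.27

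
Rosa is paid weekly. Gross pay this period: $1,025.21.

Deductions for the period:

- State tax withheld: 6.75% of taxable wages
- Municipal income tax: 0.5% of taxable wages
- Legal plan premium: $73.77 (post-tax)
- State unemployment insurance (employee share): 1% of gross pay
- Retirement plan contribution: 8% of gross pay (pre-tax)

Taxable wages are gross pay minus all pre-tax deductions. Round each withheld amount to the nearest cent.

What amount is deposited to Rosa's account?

$790.78

Retirement plan contribution: $1,025.21 × 0.08 = $82.02
Taxable wages = $1,025.21 − $82.02 = $943.19
State tax withheld: $943.19 × 0.0675 = $63.67
Municipal income tax: $943.19 × 0.005 = $4.72
State unemployment insurance (employee share): $1,025.21 × 0.01 = $10.25
Legal plan premium: $73.77
Total deductions = $82.02 + $63.67 + $4.72 + $10.25 + $73.77 = $234.43
Net pay = $1,025.21 − $234.43 = $790.78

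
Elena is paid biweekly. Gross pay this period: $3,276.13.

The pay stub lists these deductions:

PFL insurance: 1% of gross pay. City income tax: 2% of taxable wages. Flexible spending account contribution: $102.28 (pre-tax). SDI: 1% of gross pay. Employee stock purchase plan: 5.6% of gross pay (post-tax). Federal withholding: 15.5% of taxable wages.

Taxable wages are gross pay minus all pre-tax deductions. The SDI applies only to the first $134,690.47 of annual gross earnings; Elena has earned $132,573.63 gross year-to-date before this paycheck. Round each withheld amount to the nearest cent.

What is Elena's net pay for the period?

$2,381.03

Flexible spending account contribution: $102.28
Taxable wages = $3,276.13 − $102.28 = $3,173.85
Federal withholding: $3,173.85 × 0.155 = $491.95
City income tax: $3,173.85 × 0.02 = $63.48
PFL insurance: $3,276.13 × 0.01 = $32.76
SDI: only $134,690.47 − $132,573.63 = $2,116.84 of this check is subject → $2,116.84 × 0.01 = $21.17
Employee stock purchase plan: $3,276.13 × 0.056 = $183.46
Total deductions = $102.28 + $491.95 + $63.48 + $32.76 + $21.17 + $183.46 = $895.10
Net pay = $3,276.13 − $895.10 = $2,381.03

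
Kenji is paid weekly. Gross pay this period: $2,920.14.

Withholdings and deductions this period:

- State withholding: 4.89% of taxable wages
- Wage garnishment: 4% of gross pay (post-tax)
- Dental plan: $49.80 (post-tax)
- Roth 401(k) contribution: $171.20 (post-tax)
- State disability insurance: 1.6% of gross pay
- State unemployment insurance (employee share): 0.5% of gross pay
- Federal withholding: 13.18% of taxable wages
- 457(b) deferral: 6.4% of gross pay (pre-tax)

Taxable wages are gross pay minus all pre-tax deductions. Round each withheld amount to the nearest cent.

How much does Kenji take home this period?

457(b) deferral: $2,920.14 × 0.064 = $186.89
Taxable wages = $2,920.14 − $186.89 = $2,733.25
State withholding: $2,733.25 × 0.0489 = $133.66
Federal withholding: $2,733.25 × 0.1318 = $360.24
State unemployment insurance (employee share): $2,920.14 × 0.005 = $14.60
State disability insurance: $2,920.14 × 0.016 = $46.72
Dental plan: $49.80
Wage garnishment: $2,920.14 × 0.04 = $116.81
Roth 401(k) contribution: $171.20
Total deductions = $186.89 + $133.66 + $360.24 + $14.60 + $46.72 + $49.80 + $116.81 + $171.20 = $1,079.92
Net pay = $2,920.14 − $1,079.92 = $1,840.22

$1,840.22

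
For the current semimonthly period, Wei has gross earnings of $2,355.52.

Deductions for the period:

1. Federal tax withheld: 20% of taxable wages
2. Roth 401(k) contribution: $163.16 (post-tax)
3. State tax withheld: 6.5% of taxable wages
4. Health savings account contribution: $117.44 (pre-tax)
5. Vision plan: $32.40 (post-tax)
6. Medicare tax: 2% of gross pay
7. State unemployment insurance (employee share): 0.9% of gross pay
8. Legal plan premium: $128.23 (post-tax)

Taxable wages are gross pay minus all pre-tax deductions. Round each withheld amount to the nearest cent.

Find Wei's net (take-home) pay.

$1,252.88

Health savings account contribution: $117.44
Taxable wages = $2,355.52 − $117.44 = $2,238.08
State tax withheld: $2,238.08 × 0.065 = $145.48
Federal tax withheld: $2,238.08 × 0.2 = $447.62
State unemployment insurance (employee share): $2,355.52 × 0.009 = $21.20
Medicare tax: $2,355.52 × 0.02 = $47.11
Roth 401(k) contribution: $163.16
Legal plan premium: $128.23
Vision plan: $32.40
Total deductions = $117.44 + $145.48 + $447.62 + $21.20 + $47.11 + $163.16 + $128.23 + $32.40 = $1,102.64
Net pay = $2,355.52 − $1,102.64 = $1,252.88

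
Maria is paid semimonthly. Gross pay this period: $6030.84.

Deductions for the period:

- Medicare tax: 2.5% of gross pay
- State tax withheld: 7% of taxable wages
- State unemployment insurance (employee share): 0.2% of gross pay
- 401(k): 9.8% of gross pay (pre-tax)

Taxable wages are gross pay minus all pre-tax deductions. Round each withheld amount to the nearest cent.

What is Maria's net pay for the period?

401(k): $6030.84 × 0.098 = $591.02
Taxable wages = $6030.84 − $591.02 = $5439.82
State tax withheld: $5439.82 × 0.07 = $380.79
Medicare tax: $6030.84 × 0.025 = $150.77
State unemployment insurance (employee share): $6030.84 × 0.002 = $12.06
Total deductions = $591.02 + $380.79 + $150.77 + $12.06 = $1134.64
Net pay = $6030.84 − $1134.64 = $4896.20

$4896.20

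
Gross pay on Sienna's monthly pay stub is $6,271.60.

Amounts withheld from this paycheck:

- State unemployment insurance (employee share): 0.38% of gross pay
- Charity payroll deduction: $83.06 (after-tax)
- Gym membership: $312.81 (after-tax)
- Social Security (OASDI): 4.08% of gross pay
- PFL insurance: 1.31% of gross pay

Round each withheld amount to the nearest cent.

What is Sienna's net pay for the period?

$5,513.86

PFL insurance: $6,271.60 × 0.0131 = $82.16
State unemployment insurance (employee share): $6,271.60 × 0.0038 = $23.83
Social Security (OASDI): $6,271.60 × 0.0408 = $255.88
Charity payroll deduction: $83.06
Gym membership: $312.81
Total deductions = $82.16 + $23.83 + $255.88 + $83.06 + $312.81 = $757.74
Net pay = $6,271.60 − $757.74 = $5,513.86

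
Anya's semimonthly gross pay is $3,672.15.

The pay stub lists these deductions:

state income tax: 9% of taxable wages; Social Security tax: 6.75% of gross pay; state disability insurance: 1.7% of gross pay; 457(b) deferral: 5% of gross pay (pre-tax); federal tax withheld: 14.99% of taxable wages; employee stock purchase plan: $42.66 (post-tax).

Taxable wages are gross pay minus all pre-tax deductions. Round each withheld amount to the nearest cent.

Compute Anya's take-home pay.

457(b) deferral: $3,672.15 × 0.05 = $183.61
Taxable wages = $3,672.15 − $183.61 = $3,488.54
State income tax: $3,488.54 × 0.09 = $313.97
Federal tax withheld: $3,488.54 × 0.1499 = $522.93
State disability insurance: $3,672.15 × 0.017 = $62.43
Social Security tax: $3,672.15 × 0.0675 = $247.87
Employee stock purchase plan: $42.66
Total deductions = $183.61 + $313.97 + $522.93 + $62.43 + $247.87 + $42.66 = $1,373.47
Net pay = $3,672.15 − $1,373.47 = $2,298.68

$2,298.68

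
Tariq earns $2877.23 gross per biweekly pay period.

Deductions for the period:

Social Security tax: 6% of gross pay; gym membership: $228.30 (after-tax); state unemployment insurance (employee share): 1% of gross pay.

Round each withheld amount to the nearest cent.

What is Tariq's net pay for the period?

$2447.53

Social Security tax: $2877.23 × 0.06 = $172.63
State unemployment insurance (employee share): $2877.23 × 0.01 = $28.77
Gym membership: $228.30
Total deductions = $172.63 + $28.77 + $228.30 = $429.70
Net pay = $2877.23 − $429.70 = $2447.53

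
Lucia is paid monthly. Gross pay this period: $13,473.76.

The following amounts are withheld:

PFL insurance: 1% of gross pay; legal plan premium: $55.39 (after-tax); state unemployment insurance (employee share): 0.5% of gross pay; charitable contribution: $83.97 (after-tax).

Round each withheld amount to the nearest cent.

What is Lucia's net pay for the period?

$13,132.29

State unemployment insurance (employee share): $13,473.76 × 0.005 = $67.37
PFL insurance: $13,473.76 × 0.01 = $134.74
Legal plan premium: $55.39
Charitable contribution: $83.97
Total deductions = $67.37 + $134.74 + $55.39 + $83.97 = $341.47
Net pay = $13,473.76 − $341.47 = $13,132.29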